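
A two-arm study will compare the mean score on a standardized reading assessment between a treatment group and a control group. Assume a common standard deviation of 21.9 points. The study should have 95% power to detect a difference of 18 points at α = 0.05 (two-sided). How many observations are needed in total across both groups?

78 total

For two equal groups, n per group = 2·((z_{α/2} + z_β)·σ/δ)².
z_{α/2} = 1.960; z_β = 1.645 (power 95%).
n = 2 × (3.605 × 21.9 / 18)² = 2 × 19.24 = 38.48
Round up: n = 39 per group.
Total across both groups: 2 × 39 = 78.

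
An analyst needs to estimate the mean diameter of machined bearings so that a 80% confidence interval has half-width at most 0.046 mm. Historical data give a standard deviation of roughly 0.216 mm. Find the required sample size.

n = 37

For a mean, the margin of error is E = z·σ/√n, so n = (zσ/E)².
At 80% confidence, z = 1.282.
n = (1.282 × 0.216 / 0.046)² = 36.24
Round up: n = 37.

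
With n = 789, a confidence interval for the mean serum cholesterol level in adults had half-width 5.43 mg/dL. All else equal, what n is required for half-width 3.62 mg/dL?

Margin of error scales as 1/√n, so n₂ = n₁·(E₁/E₂)².
n₂ = 789 × (5.43/3.62)² = 789 × 2.25 = 1775.25
Round up: n₂ = 1776.

1776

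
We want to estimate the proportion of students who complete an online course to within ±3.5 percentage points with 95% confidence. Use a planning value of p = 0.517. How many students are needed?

For a proportion with margin E = 0.035 at 95% confidence, z = 1.960.
n = p̂(1−p̂)(z/E)² = 0.517 × 0.483 × (1.960/0.035)² = 783.09
Round up: n = 784.

784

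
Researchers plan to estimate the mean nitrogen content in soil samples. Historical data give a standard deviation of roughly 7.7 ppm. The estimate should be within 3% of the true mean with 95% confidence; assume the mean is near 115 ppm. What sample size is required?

For a mean, the margin of error is E = z·σ/√n, so n = (zσ/E)².
At 95% confidence, z = 1.960.
E = 3% of 115 = 3.45 ppm.
n = (1.960 × 7.7 / 3.45)² = 19.14
Round up: n = 20.

n = 20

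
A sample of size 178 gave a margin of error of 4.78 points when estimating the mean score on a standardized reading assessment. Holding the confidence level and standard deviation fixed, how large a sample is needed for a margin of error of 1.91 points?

Margin of error scales as 1/√n, so n₂ = n₁·(E₁/E₂)².
n₂ = 178 × (4.78/1.91)² = 178 × 6.263 = 1114.81
Round up: n₂ = 1115.

1115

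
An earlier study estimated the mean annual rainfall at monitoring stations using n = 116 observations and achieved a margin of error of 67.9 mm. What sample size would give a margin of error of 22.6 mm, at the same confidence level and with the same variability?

Margin of error scales as 1/√n, so n₂ = n₁·(E₁/E₂)².
n₂ = 116 × (67.9/22.6)² = 116 × 9.027 = 1047.13
Round up: n₂ = 1048.

n = 1048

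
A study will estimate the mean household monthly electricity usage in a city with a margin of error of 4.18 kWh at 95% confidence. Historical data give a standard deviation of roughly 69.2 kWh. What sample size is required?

1053

For a mean, the margin of error is E = z·σ/√n, so n = (zσ/E)².
At 95% confidence, z = 1.960.
n = (1.960 × 69.2 / 4.18)² = 1052.86
Round up: n = 1053.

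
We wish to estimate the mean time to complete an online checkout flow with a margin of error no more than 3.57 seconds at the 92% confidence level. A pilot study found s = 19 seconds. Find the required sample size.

87

For a mean, the margin of error is E = z·σ/√n, so n = (zσ/E)².
At 92% confidence, z = 1.751.
n = (1.751 × 19 / 3.57)² = 86.84
Round up: n = 87.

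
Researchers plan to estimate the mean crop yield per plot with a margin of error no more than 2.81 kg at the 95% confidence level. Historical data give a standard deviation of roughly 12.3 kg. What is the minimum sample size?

For a mean, the margin of error is E = z·σ/√n, so n = (zσ/E)².
At 95% confidence, z = 1.960.
n = (1.960 × 12.3 / 2.81)² = 73.61
Round up: n = 74.

74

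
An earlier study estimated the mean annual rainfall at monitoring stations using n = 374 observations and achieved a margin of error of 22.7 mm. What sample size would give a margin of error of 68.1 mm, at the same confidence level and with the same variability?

Margin of error scales as 1/√n, so n₂ = n₁·(E₁/E₂)².
n₂ = 374 × (22.7/68.1)² = 374 × 0.1111 = 41.55
Round up: n₂ = 42.

n = 42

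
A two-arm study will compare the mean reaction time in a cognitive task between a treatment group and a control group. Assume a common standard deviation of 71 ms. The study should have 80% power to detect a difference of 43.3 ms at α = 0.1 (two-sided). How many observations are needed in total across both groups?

68 total

For two equal groups, n per group = 2·((z_{α/2} + z_β)·σ/δ)².
z_{α/2} = 1.645; z_β = 0.842 (power 80%).
n = 2 × (2.487 × 71 / 43.3)² = 2 × 16.63 = 33.26
Round up: n = 34 per group.
Total across both groups: 2 × 34 = 68.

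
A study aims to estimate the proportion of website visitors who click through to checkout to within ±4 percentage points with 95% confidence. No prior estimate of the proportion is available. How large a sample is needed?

For a proportion with margin E = 0.04 at 95% confidence, z = 1.960.
With no prior estimate, use p = 0.5, which maximizes p(1−p) at 0.25.
n = 0.25 × (z/E)² = 0.25 × (1.960/0.04)² = 600.25
Round up: n = 601.

601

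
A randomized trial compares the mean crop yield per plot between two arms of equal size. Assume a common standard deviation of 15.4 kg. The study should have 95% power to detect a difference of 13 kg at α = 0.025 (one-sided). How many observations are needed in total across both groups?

74 total

For two equal groups, n per group = 2·((z_α + z_β)·σ/δ)².
z_α = 1.960; z_β = 1.645 (power 95%).
n = 2 × (3.605 × 15.4 / 13)² = 2 × 18.24 = 36.48
Round up: n = 37 per group.
Total across both groups: 2 × 37 = 74.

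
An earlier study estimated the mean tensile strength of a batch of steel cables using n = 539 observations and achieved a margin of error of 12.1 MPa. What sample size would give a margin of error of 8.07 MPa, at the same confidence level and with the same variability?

1212

Margin of error scales as 1/√n, so n₂ = n₁·(E₁/E₂)².
n₂ = 539 × (12.1/8.07)² = 539 × 2.248 = 1211.67
Round up: n₂ = 1212.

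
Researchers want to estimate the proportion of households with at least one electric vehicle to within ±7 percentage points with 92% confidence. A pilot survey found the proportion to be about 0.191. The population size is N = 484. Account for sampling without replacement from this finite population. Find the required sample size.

81

For a proportion with margin E = 0.07 at 92% confidence, z = 1.751.
n = p̂(1−p̂)(z/E)² = 0.191 × 0.809 × (1.751/0.07)² = 96.68 — call this n₀.
Finite-population correction with N = 484: n = n₀ / (1 + (n₀−1)/N) = 96.68 / 1.198 = 80.70
Round up: n = 81.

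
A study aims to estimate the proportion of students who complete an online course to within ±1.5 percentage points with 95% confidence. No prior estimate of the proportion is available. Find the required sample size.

n = 4269

For a proportion with margin E = 0.015 at 95% confidence, z = 1.960.
With no prior estimate, use p = 0.5, which maximizes p(1−p) at 0.25.
n = 0.25 × (z/E)² = 0.25 × (1.960/0.015)² = 4268.44
Round up: n = 4269.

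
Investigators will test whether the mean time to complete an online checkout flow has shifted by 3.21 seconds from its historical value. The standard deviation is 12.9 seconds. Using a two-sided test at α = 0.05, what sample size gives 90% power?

For a one-sample z-test, n = ((z_{α/2} + z_β)·σ/δ)².
z_{α/2} = 1.960 (two-sided α = 0.05); z_β = 1.282 (power 90% → β = 0.1).
n = (3.242 × 12.9 / 3.21)² = 169.74
Round up: n = 170.

170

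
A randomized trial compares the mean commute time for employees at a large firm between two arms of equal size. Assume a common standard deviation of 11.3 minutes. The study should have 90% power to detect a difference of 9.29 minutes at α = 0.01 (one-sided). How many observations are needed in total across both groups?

For two equal groups, n per group = 2·((z_α + z_β)·σ/δ)².
z_α = 2.326; z_β = 1.282 (power 90%).
n = 2 × (3.608 × 11.3 / 9.29)² = 2 × 19.26 = 38.52
Round up: n = 39 per group.
Total across both groups: 2 × 39 = 78.

78 total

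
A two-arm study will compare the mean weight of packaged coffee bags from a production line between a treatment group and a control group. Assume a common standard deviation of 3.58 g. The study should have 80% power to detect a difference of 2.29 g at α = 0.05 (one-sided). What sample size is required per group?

31 per group

For two equal groups, n per group = 2·((z_α + z_β)·σ/δ)².
z_α = 1.645; z_β = 0.842 (power 80%).
n = 2 × (2.487 × 3.58 / 2.29)² = 2 × 15.12 = 30.24
Round up: n = 31 per group.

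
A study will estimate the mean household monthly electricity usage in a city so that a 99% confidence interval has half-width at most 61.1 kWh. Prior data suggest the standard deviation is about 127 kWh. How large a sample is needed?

For a mean, the margin of error is E = z·σ/√n, so n = (zσ/E)².
At 99% confidence, z = 2.576.
n = (2.576 × 127 / 61.1)² = 28.67
Round up: n = 29.

29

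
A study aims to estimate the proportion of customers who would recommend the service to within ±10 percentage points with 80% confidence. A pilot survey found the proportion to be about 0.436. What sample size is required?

For a proportion with margin E = 0.1 at 80% confidence, z = 1.282.
n = p̂(1−p̂)(z/E)² = 0.436 × 0.564 × (1.282/0.1)² = 40.41
Round up: n = 41.

n = 41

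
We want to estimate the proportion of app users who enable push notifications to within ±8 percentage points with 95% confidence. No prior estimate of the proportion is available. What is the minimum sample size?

For a proportion with margin E = 0.08 at 95% confidence, z = 1.960.
With no prior estimate, use p = 0.5, which maximizes p(1−p) at 0.25.
n = 0.25 × (z/E)² = 0.25 × (1.960/0.08)² = 150.06
Round up: n = 151.

151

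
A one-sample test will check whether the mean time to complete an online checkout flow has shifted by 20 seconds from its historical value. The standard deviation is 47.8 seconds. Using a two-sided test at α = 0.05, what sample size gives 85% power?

For a one-sample z-test, n = ((z_{α/2} + z_β)·σ/δ)².
z_{α/2} = 1.960 (two-sided α = 0.05); z_β = 1.036 (power 85% → β = 0.15).
n = (2.996 × 47.8 / 20)² = 51.27
Round up: n = 52.

52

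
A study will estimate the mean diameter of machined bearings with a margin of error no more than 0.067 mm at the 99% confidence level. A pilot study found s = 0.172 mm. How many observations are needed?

n = 44

For a mean, the margin of error is E = z·σ/√n, so n = (zσ/E)².
At 99% confidence, z = 2.576.
n = (2.576 × 0.172 / 0.067)² = 43.73
Round up: n = 44.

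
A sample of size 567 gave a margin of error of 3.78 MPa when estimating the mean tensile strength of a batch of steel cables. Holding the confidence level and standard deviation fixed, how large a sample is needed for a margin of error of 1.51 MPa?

n = 3554

Margin of error scales as 1/√n, so n₂ = n₁·(E₁/E₂)².
n₂ = 567 × (3.78/1.51)² = 567 × 6.267 = 3553.39
Round up: n₂ = 3554.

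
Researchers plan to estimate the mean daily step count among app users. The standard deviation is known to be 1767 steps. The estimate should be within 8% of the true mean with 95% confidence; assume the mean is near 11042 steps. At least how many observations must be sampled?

For a mean, the margin of error is E = z·σ/√n, so n = (zσ/E)².
At 95% confidence, z = 1.960.
E = 8% of 11042 = 883.4 steps.
n = (1.960 × 1767 / 883.4)² = 15.37
Round up: n = 16.

16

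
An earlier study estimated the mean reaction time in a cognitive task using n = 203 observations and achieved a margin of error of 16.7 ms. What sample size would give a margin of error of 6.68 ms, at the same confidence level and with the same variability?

Margin of error scales as 1/√n, so n₂ = n₁·(E₁/E₂)².
n₂ = 203 × (16.7/6.68)² = 203 × 6.25 = 1268.75
Round up: n₂ = 1269.

1269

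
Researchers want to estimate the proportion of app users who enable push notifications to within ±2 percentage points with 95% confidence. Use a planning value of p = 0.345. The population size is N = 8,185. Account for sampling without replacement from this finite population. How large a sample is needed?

1716

For a proportion with margin E = 0.02 at 95% confidence, z = 1.960.
n = p̂(1−p̂)(z/E)² = 0.345 × 0.655 × (1.960/0.02)² = 2170.26 — call this n₀.
Finite-population correction with N = 8,185: n = n₀ / (1 + (n₀−1)/N) = 2170.26 / 1.265 = 1715.62
Round up: n = 1716.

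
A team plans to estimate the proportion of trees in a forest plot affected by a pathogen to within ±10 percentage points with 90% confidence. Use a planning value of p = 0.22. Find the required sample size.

n = 47

For a proportion with margin E = 0.1 at 90% confidence, z = 1.645.
n = p̂(1−p̂)(z/E)² = 0.22 × 0.78 × (1.645/0.1)² = 46.44
Round up: n = 47.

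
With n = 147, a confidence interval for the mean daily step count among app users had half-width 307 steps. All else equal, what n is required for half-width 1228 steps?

Margin of error scales as 1/√n, so n₂ = n₁·(E₁/E₂)².
n₂ = 147 × (307/1228)² = 147 × 0.0625 = 9.19
Round up: n₂ = 10.

10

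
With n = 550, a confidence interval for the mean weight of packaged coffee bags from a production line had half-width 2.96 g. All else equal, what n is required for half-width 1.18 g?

n = 3461

Margin of error scales as 1/√n, so n₂ = n₁·(E₁/E₂)².
n₂ = 550 × (2.96/1.18)² = 550 × 6.292 = 3460.60
Round up: n₂ = 3461.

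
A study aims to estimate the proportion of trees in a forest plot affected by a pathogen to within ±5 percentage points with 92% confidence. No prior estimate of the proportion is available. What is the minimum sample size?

For a proportion with margin E = 0.05 at 92% confidence, z = 1.751.
With no prior estimate, use p = 0.5, which maximizes p(1−p) at 0.25.
n = 0.25 × (z/E)² = 0.25 × (1.751/0.05)² = 306.60
Round up: n = 307.

307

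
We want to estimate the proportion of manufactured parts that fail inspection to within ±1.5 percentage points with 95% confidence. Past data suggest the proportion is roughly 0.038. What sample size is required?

For a proportion with margin E = 0.015 at 95% confidence, z = 1.960.
n = p̂(1−p̂)(z/E)² = 0.038 × 0.962 × (1.960/0.015)² = 624.15
Round up: n = 625.

625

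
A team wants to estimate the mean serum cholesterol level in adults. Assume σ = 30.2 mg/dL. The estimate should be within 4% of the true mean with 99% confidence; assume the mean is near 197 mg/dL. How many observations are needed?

For a mean, the margin of error is E = z·σ/√n, so n = (zσ/E)².
At 99% confidence, z = 2.576.
E = 4% of 197 = 7.88 mg/dL.
n = (2.576 × 30.2 / 7.88)² = 97.47
Round up: n = 98.

98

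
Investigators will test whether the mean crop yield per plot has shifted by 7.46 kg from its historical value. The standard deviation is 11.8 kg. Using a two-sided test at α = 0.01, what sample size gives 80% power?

For a one-sample z-test, n = ((z_{α/2} + z_β)·σ/δ)².
z_{α/2} = 2.576 (two-sided α = 0.01); z_β = 0.842 (power 80% → β = 0.2).
n = (3.418 × 11.8 / 7.46)² = 29.23
Round up: n = 30.

30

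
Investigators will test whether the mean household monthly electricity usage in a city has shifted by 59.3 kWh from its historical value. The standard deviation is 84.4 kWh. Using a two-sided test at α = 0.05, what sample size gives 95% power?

27

For a one-sample z-test, n = ((z_{α/2} + z_β)·σ/δ)².
z_{α/2} = 1.960 (two-sided α = 0.05); z_β = 1.645 (power 95% → β = 0.05).
n = (3.605 × 84.4 / 59.3)² = 26.33
Round up: n = 27.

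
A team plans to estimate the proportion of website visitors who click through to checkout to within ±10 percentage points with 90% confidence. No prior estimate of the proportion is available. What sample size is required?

68

For a proportion with margin E = 0.1 at 90% confidence, z = 1.645.
With no prior estimate, use p = 0.5, which maximizes p(1−p) at 0.25.
n = 0.25 × (z/E)² = 0.25 × (1.645/0.1)² = 67.65
Round up: n = 68.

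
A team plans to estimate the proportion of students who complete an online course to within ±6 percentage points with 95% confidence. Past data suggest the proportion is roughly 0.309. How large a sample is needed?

228

For a proportion with margin E = 0.06 at 95% confidence, z = 1.960.
n = p̂(1−p̂)(z/E)² = 0.309 × 0.691 × (1.960/0.06)² = 227.85
Round up: n = 228.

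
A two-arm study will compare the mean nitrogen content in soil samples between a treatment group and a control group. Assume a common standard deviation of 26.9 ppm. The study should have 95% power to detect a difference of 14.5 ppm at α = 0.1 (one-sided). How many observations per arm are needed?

For two equal groups, n per group = 2·((z_α + z_β)·σ/δ)².
z_α = 1.282; z_β = 1.645 (power 95%).
n = 2 × (2.927 × 26.9 / 14.5)² = 2 × 29.49 = 58.98
Round up: n = 59 per group.

59 per group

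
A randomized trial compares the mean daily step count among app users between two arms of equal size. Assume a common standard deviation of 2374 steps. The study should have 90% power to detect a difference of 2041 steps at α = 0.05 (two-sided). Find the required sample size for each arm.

For two equal groups, n per group = 2·((z_{α/2} + z_β)·σ/δ)².
z_{α/2} = 1.960; z_β = 1.282 (power 90%).
n = 2 × (3.242 × 2374 / 2041)² = 2 × 14.22 = 28.44
Round up: n = 29 per group.

29 per group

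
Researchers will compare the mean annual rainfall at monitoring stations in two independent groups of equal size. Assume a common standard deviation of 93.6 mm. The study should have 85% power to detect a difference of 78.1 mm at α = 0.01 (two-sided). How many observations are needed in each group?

For two equal groups, n per group = 2·((z_{α/2} + z_β)·σ/δ)².
z_{α/2} = 2.576; z_β = 1.036 (power 85%).
n = 2 × (3.612 × 93.6 / 78.1)² = 2 × 18.74 = 37.48
Round up: n = 38 per group.

38 per group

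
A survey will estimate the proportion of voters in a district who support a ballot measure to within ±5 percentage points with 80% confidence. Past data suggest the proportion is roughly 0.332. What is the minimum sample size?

146

For a proportion with margin E = 0.05 at 80% confidence, z = 1.282.
n = p̂(1−p̂)(z/E)² = 0.332 × 0.668 × (1.282/0.05)² = 145.80
Round up: n = 146.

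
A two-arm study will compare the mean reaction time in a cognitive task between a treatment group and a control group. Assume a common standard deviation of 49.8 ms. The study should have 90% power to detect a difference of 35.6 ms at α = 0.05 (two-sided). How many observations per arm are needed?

For two equal groups, n per group = 2·((z_{α/2} + z_β)·σ/δ)².
z_{α/2} = 1.960; z_β = 1.282 (power 90%).
n = 2 × (3.242 × 49.8 / 35.6)² = 2 × 20.57 = 41.14
Round up: n = 42 per group.

42 per group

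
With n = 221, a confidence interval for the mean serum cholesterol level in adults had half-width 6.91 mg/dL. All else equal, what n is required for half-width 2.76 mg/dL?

1386

Margin of error scales as 1/√n, so n₂ = n₁·(E₁/E₂)².
n₂ = 221 × (6.91/2.76)² = 221 × 6.268 = 1385.23
Round up: n₂ = 1386.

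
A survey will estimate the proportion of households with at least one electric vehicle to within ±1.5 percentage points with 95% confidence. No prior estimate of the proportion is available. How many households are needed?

For a proportion with margin E = 0.015 at 95% confidence, z = 1.960.
With no prior estimate, use p = 0.5, which maximizes p(1−p) at 0.25.
n = 0.25 × (z/E)² = 0.25 × (1.960/0.015)² = 4268.44
Round up: n = 4269.

n = 4269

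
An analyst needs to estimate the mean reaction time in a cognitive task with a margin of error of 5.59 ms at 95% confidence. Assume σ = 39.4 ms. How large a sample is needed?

For a mean, the margin of error is E = z·σ/√n, so n = (zσ/E)².
At 95% confidence, z = 1.960.
n = (1.960 × 39.4 / 5.59)² = 190.85
Round up: n = 191.

191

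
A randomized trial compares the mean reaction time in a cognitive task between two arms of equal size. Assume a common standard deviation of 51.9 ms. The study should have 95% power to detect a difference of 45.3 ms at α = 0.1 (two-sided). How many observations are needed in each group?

29 per group

For two equal groups, n per group = 2·((z_{α/2} + z_β)·σ/δ)².
z_{α/2} = 1.645; z_β = 1.645 (power 95%).
n = 2 × (3.290 × 51.9 / 45.3)² = 2 × 14.21 = 28.42
Round up: n = 29 per group.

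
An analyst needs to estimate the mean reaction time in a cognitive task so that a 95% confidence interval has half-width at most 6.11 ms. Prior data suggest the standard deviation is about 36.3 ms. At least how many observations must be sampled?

For a mean, the margin of error is E = z·σ/√n, so n = (zσ/E)².
At 95% confidence, z = 1.960.
n = (1.960 × 36.3 / 6.11)² = 135.59
Round up: n = 136.

136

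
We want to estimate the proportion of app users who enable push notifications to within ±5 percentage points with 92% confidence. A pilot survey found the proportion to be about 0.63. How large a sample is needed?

For a proportion with margin E = 0.05 at 92% confidence, z = 1.751.
n = p̂(1−p̂)(z/E)² = 0.63 × 0.37 × (1.751/0.05)² = 285.87
Round up: n = 286.

286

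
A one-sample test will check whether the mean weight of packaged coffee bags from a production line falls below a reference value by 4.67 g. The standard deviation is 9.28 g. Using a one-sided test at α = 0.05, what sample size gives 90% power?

For a one-sample z-test, n = ((z_α + z_β)·σ/δ)².
z_α = 1.645 (one-sided α = 0.05); z_β = 1.282 (power 90% → β = 0.1).
n = (2.927 × 9.28 / 4.67)² = 33.83
Round up: n = 34.

34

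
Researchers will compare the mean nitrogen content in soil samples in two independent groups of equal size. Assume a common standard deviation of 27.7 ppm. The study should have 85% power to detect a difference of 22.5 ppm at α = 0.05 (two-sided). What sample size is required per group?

For two equal groups, n per group = 2·((z_{α/2} + z_β)·σ/δ)².
z_{α/2} = 1.960; z_β = 1.036 (power 85%).
n = 2 × (2.996 × 27.7 / 22.5)² = 2 × 13.60 = 27.20
Round up: n = 28 per group.

28 per group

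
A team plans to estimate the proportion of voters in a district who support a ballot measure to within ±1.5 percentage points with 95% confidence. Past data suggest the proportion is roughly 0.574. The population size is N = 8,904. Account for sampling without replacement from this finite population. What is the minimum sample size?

2843

For a proportion with margin E = 0.015 at 95% confidence, z = 1.960.
n = p̂(1−p̂)(z/E)² = 0.574 × 0.426 × (1.960/0.015)² = 4174.95 — call this n₀.
Finite-population correction with N = 8,904: n = n₀ / (1 + (n₀−1)/N) = 4174.95 / 1.469 = 2842.04
Round up: n = 2843.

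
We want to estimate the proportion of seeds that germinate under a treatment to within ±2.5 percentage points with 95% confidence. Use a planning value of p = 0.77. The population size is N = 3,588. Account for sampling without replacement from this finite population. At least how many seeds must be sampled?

n = 836

For a proportion with margin E = 0.025 at 95% confidence, z = 1.960.
n = p̂(1−p̂)(z/E)² = 0.77 × 0.23 × (1.960/0.025)² = 1088.56 — call this n₀.
Finite-population correction with N = 3,588: n = n₀ / (1 + (n₀−1)/N) = 1088.56 / 1.303 = 835.43
Round up: n = 836.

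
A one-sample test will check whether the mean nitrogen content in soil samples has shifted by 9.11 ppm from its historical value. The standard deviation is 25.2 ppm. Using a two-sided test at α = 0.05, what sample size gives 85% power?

For a one-sample z-test, n = ((z_{α/2} + z_β)·σ/δ)².
z_{α/2} = 1.960 (two-sided α = 0.05); z_β = 1.036 (power 85% → β = 0.15).
n = (2.996 × 25.2 / 9.11)² = 68.68
Round up: n = 69.

69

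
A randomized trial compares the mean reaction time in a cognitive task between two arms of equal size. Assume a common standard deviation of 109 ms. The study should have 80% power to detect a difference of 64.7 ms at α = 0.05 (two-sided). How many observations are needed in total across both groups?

90 total

For two equal groups, n per group = 2·((z_{α/2} + z_β)·σ/δ)².
z_{α/2} = 1.960; z_β = 0.842 (power 80%).
n = 2 × (2.802 × 109 / 64.7)² = 2 × 22.28 = 44.56
Round up: n = 45 per group.
Total across both groups: 2 × 45 = 90.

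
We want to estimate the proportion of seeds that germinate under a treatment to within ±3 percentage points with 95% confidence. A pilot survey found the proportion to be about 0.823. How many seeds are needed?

622

For a proportion with margin E = 0.03 at 95% confidence, z = 1.960.
n = p̂(1−p̂)(z/E)² = 0.823 × 0.177 × (1.960/0.03)² = 621.79
Round up: n = 622.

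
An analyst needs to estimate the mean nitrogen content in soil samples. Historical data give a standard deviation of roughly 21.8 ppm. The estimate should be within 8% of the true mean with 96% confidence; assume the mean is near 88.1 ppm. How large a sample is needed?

For a mean, the margin of error is E = z·σ/√n, so n = (zσ/E)².
At 96% confidence, z = 2.054.
E = 8% of 88.1 = 7.048 ppm.
n = (2.054 × 21.8 / 7.048)² = 40.36
Round up: n = 41.

41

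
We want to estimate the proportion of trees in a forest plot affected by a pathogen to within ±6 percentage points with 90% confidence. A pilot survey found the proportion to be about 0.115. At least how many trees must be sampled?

n = 77

For a proportion with margin E = 0.06 at 90% confidence, z = 1.645.
n = p̂(1−p̂)(z/E)² = 0.115 × 0.885 × (1.645/0.06)² = 76.50
Round up: n = 77.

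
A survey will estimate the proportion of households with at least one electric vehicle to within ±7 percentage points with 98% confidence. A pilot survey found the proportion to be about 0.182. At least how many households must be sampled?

For a proportion with margin E = 0.07 at 98% confidence, z = 2.326.
n = p̂(1−p̂)(z/E)² = 0.182 × 0.818 × (2.326/0.07)² = 164.38
Round up: n = 165.

165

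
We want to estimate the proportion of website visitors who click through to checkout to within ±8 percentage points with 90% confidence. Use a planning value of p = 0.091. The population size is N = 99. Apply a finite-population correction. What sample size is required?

For a proportion with margin E = 0.08 at 90% confidence, z = 1.645.
n = p̂(1−p̂)(z/E)² = 0.091 × 0.909 × (1.645/0.08)² = 34.97 — call this n₀.
Finite-population correction with N = 99: n = n₀ / (1 + (n₀−1)/N) = 34.97 / 1.343 = 26.04
Round up: n = 27.

n = 27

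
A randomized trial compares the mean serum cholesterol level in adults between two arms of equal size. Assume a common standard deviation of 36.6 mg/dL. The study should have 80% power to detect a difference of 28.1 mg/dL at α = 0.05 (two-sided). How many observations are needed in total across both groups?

54 total

For two equal groups, n per group = 2·((z_{α/2} + z_β)·σ/δ)².
z_{α/2} = 1.960; z_β = 0.842 (power 80%).
n = 2 × (2.802 × 36.6 / 28.1)² = 2 × 13.32 = 26.64
Round up: n = 27 per group.
Total across both groups: 2 × 27 = 54.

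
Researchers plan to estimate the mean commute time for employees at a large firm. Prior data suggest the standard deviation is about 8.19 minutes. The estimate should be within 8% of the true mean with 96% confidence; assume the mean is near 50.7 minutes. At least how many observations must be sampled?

18

For a mean, the margin of error is E = z·σ/√n, so n = (zσ/E)².
At 96% confidence, z = 2.054.
E = 8% of 50.7 = 4.056 minutes.
n = (2.054 × 8.19 / 4.056)² = 17.20
Round up: n = 18.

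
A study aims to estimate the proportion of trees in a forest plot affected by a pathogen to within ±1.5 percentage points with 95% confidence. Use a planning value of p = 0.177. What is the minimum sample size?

2488

For a proportion with margin E = 0.015 at 95% confidence, z = 1.960.
n = p̂(1−p̂)(z/E)² = 0.177 × 0.823 × (1.960/0.015)² = 2487.15
Round up: n = 2488.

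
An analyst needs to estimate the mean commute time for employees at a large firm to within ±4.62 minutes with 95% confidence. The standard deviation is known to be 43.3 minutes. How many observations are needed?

For a mean, the margin of error is E = z·σ/√n, so n = (zσ/E)².
At 95% confidence, z = 1.960.
n = (1.960 × 43.3 / 4.62)² = 337.45
Round up: n = 338.

338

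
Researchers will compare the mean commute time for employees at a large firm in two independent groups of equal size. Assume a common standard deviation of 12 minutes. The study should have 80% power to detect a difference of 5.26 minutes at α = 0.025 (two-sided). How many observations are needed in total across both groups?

198 total

For two equal groups, n per group = 2·((z_{α/2} + z_β)·σ/δ)².
z_{α/2} = 2.241; z_β = 0.842 (power 80%).
n = 2 × (3.083 × 12 / 5.26)² = 2 × 49.47 = 98.94
Round up: n = 99 per group.
Total across both groups: 2 × 99 = 198.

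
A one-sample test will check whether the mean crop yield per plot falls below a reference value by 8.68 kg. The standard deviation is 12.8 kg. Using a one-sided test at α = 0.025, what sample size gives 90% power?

n = 23

For a one-sample z-test, n = ((z_α + z_β)·σ/δ)².
z_α = 1.960 (one-sided α = 0.025); z_β = 1.282 (power 90% → β = 0.1).
n = (3.242 × 12.8 / 8.68)² = 22.86
Round up: n = 23.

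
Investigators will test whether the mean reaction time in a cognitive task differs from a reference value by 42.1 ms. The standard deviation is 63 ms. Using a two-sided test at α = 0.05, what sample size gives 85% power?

For a one-sample z-test, n = ((z_{α/2} + z_β)·σ/δ)².
z_{α/2} = 1.960 (two-sided α = 0.05); z_β = 1.036 (power 85% → β = 0.15).
n = (2.996 × 63 / 42.1)² = 20.10
Round up: n = 21.

21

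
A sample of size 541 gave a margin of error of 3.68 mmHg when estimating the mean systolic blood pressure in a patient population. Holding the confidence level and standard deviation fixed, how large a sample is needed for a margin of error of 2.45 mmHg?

Margin of error scales as 1/√n, so n₂ = n₁·(E₁/E₂)².
n₂ = 541 × (3.68/2.45)² = 541 × 2.256 = 1220.50
Round up: n₂ = 1221.

1221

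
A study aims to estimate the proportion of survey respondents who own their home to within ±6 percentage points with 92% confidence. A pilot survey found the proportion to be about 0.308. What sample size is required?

182

For a proportion with margin E = 0.06 at 92% confidence, z = 1.751.
n = p̂(1−p̂)(z/E)² = 0.308 × 0.692 × (1.751/0.06)² = 181.52
Round up: n = 182.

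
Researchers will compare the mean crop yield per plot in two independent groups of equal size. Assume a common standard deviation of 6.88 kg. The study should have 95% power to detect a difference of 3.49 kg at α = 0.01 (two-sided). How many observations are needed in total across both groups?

278 total

For two equal groups, n per group = 2·((z_{α/2} + z_β)·σ/δ)².
z_{α/2} = 2.576; z_β = 1.645 (power 95%).
n = 2 × (4.221 × 6.88 / 3.49)² = 2 × 69.24 = 138.48
Round up: n = 139 per group.
Total across both groups: 2 × 139 = 278.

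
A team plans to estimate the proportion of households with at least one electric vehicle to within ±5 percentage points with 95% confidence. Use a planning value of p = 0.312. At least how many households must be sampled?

For a proportion with margin E = 0.05 at 95% confidence, z = 1.960.
n = p̂(1−p̂)(z/E)² = 0.312 × 0.688 × (1.960/0.05)² = 329.85
Round up: n = 330.

330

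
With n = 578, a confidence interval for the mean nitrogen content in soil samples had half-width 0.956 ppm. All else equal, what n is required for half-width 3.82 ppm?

Margin of error scales as 1/√n, so n₂ = n₁·(E₁/E₂)².
n₂ = 578 × (0.956/3.82)² = 578 × 0.06263 = 36.20
Round up: n₂ = 37.

37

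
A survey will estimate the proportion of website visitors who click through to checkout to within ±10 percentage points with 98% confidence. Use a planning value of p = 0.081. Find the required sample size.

For a proportion with margin E = 0.1 at 98% confidence, z = 2.326.
n = p̂(1−p̂)(z/E)² = 0.081 × 0.919 × (2.326/0.1)² = 40.27
Round up: n = 41.

n = 41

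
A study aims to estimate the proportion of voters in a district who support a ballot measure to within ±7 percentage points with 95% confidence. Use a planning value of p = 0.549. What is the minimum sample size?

195

For a proportion with margin E = 0.07 at 95% confidence, z = 1.960.
n = p̂(1−p̂)(z/E)² = 0.549 × 0.451 × (1.960/0.07)² = 194.12
Round up: n = 195.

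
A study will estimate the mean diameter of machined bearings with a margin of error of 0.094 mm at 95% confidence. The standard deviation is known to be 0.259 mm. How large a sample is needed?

For a mean, the margin of error is E = z·σ/√n, so n = (zσ/E)².
At 95% confidence, z = 1.960.
n = (1.960 × 0.259 / 0.094)² = 29.16
Round up: n = 30.

30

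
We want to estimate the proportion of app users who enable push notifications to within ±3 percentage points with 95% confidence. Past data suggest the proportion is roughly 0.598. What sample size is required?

For a proportion with margin E = 0.03 at 95% confidence, z = 1.960.
n = p̂(1−p̂)(z/E)² = 0.598 × 0.402 × (1.960/0.03)² = 1026.12
Round up: n = 1027.

1027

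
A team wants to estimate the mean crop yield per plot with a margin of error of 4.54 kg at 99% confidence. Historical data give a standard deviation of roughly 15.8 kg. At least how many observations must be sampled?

81

For a mean, the margin of error is E = z·σ/√n, so n = (zσ/E)².
At 99% confidence, z = 2.576.
n = (2.576 × 15.8 / 4.54)² = 80.37
Round up: n = 81.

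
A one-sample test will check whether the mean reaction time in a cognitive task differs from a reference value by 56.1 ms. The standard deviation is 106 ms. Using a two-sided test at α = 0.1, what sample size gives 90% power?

31

For a one-sample z-test, n = ((z_{α/2} + z_β)·σ/δ)².
z_{α/2} = 1.645 (two-sided α = 0.1); z_β = 1.282 (power 90% → β = 0.1).
n = (2.927 × 106 / 56.1)² = 30.59
Round up: n = 31.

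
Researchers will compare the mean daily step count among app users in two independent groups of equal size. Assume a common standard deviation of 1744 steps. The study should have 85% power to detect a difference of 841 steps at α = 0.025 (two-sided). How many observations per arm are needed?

For two equal groups, n per group = 2·((z_{α/2} + z_β)·σ/δ)².
z_{α/2} = 2.241; z_β = 1.036 (power 85%).
n = 2 × (3.277 × 1744 / 841)² = 2 × 46.18 = 92.36
Round up: n = 93 per group.

93 per group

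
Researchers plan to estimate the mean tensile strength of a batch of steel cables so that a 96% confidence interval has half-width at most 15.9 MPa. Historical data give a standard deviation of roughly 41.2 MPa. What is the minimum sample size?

For a mean, the margin of error is E = z·σ/√n, so n = (zσ/E)².
At 96% confidence, z = 2.054.
n = (2.054 × 41.2 / 15.9)² = 28.33
Round up: n = 29.

n = 29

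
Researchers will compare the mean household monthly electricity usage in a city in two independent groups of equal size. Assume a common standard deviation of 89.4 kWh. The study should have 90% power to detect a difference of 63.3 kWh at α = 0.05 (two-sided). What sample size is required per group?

42 per group

For two equal groups, n per group = 2·((z_{α/2} + z_β)·σ/δ)².
z_{α/2} = 1.960; z_β = 1.282 (power 90%).
n = 2 × (3.242 × 89.4 / 63.3)² = 2 × 20.96 = 41.92
Round up: n = 42 per group.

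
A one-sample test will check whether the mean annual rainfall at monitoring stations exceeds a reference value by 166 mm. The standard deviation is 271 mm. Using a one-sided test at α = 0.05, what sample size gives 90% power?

For a one-sample z-test, n = ((z_α + z_β)·σ/δ)².
z_α = 1.645 (one-sided α = 0.05); z_β = 1.282 (power 90% → β = 0.1).
n = (2.927 × 271 / 166)² = 22.83
Round up: n = 23.

23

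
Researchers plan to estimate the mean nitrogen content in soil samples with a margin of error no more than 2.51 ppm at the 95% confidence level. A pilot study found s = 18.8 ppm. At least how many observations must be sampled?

216

For a mean, the margin of error is E = z·σ/√n, so n = (zσ/E)².
At 95% confidence, z = 1.960.
n = (1.960 × 18.8 / 2.51)² = 215.52
Round up: n = 216.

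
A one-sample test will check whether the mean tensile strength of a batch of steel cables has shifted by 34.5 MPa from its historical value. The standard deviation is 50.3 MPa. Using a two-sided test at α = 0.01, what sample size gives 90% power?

n = 32

For a one-sample z-test, n = ((z_{α/2} + z_β)·σ/δ)².
z_{α/2} = 2.576 (two-sided α = 0.01); z_β = 1.282 (power 90% → β = 0.1).
n = (3.858 × 50.3 / 34.5)² = 31.64
Round up: n = 32.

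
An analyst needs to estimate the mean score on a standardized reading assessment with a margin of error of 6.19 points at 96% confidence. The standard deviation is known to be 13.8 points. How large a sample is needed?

21

For a mean, the margin of error is E = z·σ/√n, so n = (zσ/E)².
At 96% confidence, z = 2.054.
n = (2.054 × 13.8 / 6.19)² = 20.97
Round up: n = 21.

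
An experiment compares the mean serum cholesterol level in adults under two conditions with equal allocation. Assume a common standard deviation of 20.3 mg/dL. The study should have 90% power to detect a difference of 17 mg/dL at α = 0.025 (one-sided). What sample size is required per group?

30 per group

For two equal groups, n per group = 2·((z_α + z_β)·σ/δ)².
z_α = 1.960; z_β = 1.282 (power 90%).
n = 2 × (3.242 × 20.3 / 17)² = 2 × 14.99 = 29.98
Round up: n = 30 per group.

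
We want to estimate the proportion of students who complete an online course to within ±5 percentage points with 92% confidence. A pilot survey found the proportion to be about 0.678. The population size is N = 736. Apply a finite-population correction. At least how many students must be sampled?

For a proportion with margin E = 0.05 at 92% confidence, z = 1.751.
n = p̂(1−p̂)(z/E)² = 0.678 × 0.322 × (1.751/0.05)² = 267.74 — call this n₀.
Finite-population correction with N = 736: n = n₀ / (1 + (n₀−1)/N) = 267.74 / 1.362 = 196.58
Round up: n = 197.

197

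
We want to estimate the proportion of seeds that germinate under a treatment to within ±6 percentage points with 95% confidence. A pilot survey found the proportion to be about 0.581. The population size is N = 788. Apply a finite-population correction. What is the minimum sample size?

196

For a proportion with margin E = 0.06 at 95% confidence, z = 1.960.
n = p̂(1−p̂)(z/E)² = 0.581 × 0.419 × (1.960/0.06)² = 259.78 — call this n₀.
Finite-population correction with N = 788: n = n₀ / (1 + (n₀−1)/N) = 259.78 / 1.328 = 195.62
Round up: n = 196.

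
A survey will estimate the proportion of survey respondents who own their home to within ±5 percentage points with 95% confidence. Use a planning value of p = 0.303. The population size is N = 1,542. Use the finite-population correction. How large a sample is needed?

269

For a proportion with margin E = 0.05 at 95% confidence, z = 1.960.
n = p̂(1−p̂)(z/E)² = 0.303 × 0.697 × (1.960/0.05)² = 324.52 — call this n₀.
Finite-population correction with N = 1,542: n = n₀ / (1 + (n₀−1)/N) = 324.52 / 1.21 = 268.20
Round up: n = 269.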